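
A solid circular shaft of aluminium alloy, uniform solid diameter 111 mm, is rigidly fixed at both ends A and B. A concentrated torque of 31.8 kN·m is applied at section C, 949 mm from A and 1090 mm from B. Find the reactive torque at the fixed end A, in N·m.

17000 N·m

With uniform GJ and both ends fixed, compatibility θ_AC = θ_CB gives T_A·a = T_B·b, together with T_A + T_B = T₀.
T_A = T₀·b/(a+b) = 31800·1090/2039 = 17000 N·m; T_B = 14800 N·m.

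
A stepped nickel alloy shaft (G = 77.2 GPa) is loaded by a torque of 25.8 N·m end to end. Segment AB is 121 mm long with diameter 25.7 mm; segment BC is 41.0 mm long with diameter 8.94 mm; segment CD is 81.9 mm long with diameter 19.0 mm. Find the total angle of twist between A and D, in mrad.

24.9 mrad

J_AB = π(0.0257)⁴/32 = 4.28×10^-8 m⁴; J_BC = π(0.00894)⁴/32 = 6.27×10^-10 m⁴; J_CD = π(0.0190)⁴/32 = 1.28×10^-8 m⁴.
θ = (T/G)·Σ L_i/J_i = (25.80/77.2×10⁹)·(0.121/4.28×10^-8 + 0.0410/6.27×10^-10 + 0.0819/1.28×10^-8) = 0.02493 rad.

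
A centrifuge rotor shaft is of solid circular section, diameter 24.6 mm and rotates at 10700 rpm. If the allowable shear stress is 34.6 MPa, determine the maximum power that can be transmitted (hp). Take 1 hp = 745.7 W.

J = πd⁴/32 = π(0.0246)⁴/32 = 3.595×10^-8 m⁴.
T_max = τ_allow·J/r = 3.46×10^7 × 3.595×10^-8 / 0.0123 = 101.1 N·m.
ω = 2π·10700/60 = 1121 rad/s, so P_max = T_max·ω = 1.133×10^5 W.

152 hp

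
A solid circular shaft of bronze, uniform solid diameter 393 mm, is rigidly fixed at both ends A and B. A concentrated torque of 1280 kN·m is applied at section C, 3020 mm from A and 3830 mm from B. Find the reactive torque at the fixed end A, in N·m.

With uniform GJ and both ends fixed, compatibility θ_AC = θ_CB gives T_A·a = T_B·b, together with T_A + T_B = T₀.
T_A = T₀·b/(a+b) = 1.280e6·3830/6850 = 715700 N·m; T_B = 564300 N·m.

716000 N·m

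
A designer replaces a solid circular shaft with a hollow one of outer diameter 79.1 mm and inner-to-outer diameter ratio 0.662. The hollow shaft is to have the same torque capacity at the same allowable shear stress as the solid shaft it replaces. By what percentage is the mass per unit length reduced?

35.2 %

Equal τ_max and T ⇒ the solid shaft needs d_s³ = d_o³(1−k⁴), so d_s = 79.1·(1−0.662⁴)^(1/3) = 73.67 mm.
Area ratio A_h/A_s = d_o²(1−k²)/d_s² = (1−k²)/(1−k⁴)^(2/3) = 0.6476.
Mass saving = 1 − 0.6476 = 35.2 %.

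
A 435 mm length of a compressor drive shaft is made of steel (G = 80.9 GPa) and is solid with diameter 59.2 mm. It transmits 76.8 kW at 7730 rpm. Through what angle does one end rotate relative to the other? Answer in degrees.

0.0242°

ω = 2π·7730/60 = 809.5 rad/s, so T = P/ω = 76.8×10³ / 809.5 = 94.88 N·m.
J = πd⁴/32 = π(0.0592)⁴/32 = 1.206×10^-6 m⁴.
θ = T·L/(G·J) = 94.88 × 0.435 / (80.9×10⁹ × 1.206×10^-6) = 4.231×10^-4 rad.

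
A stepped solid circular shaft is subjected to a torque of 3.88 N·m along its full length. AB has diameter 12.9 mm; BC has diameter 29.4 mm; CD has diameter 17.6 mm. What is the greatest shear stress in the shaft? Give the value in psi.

1340 psi

Under the same torque, τ_max = 16T/(πd³) is largest where d is smallest — segment AB (d = 12.9 mm).
τ_max = 16·3.880/(π·(0.0129)³) = 9.205×10^6 Pa.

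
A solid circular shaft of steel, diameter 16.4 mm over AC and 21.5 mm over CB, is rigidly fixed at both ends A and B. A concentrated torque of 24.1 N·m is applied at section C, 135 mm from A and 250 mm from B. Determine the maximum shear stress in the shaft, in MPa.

Compatibility: T_A·a/J_AC = T_B·b/J_CB with T_A + T_B = T₀.
J_AC = 7.10×10^-9 m⁴, J_CB = 2.10×10^-8 m⁴, so T_A = T₀·(J_AC/a)/((J_AC/a)+(J_CB/b)) = 9.287 N·m, T_B = 14.81 N·m.
τ in each portion: τ_AC = 1.07×10^7 Pa, τ_CB = 7.59×10^6 Pa; maximum is in AC.
τ_max = T_AC·r/J = 9.287·0.00820/7.10×10^-9 = 1.072×10^7 Pa.

10.7 MPa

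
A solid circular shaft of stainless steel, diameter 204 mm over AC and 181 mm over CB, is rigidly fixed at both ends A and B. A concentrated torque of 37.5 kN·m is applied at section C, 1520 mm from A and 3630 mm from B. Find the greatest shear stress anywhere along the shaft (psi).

Compatibility: T_A·a/J_AC = T_B·b/J_CB with T_A + T_B = T₀.
J_AC = 1.70×10^-4 m⁴, J_CB = 1.05×10^-4 m⁴, so T_A = T₀·(J_AC/a)/((J_AC/a)+(J_CB/b)) = 29770 N·m, T_B = 7726 N·m.
τ in each portion: τ_AC = 1.79×10^7 Pa, τ_CB = 6.64×10^6 Pa; maximum is in AC.
τ_max = T_AC·r/J = 29770·0.102/1.70×10^-4 = 1.786×10^7 Pa.

2590 psi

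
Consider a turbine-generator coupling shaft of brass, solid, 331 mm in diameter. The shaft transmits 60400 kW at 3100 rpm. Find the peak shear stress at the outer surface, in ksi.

3.79 ksi

ω = 2π·3100/60 = 324.6 rad/s, so T = P/ω = 60400×10³ / 324.6 = 186100 N·m.
J = πd⁴/32 = π(0.331)⁴/32 = 1.178×10^-3 m⁴.
τ_max = T·r/J = 186100 × 0.166 / 1.178×10^-3 = 2.613×10^7 Pa.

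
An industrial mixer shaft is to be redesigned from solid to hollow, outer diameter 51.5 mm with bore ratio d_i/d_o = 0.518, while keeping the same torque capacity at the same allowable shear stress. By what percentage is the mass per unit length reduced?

Equal τ_max and T ⇒ the solid shaft needs d_s³ = d_o³(1−k⁴), so d_s = 51.5·(1−0.518⁴)^(1/3) = 50.23 mm.
Area ratio A_h/A_s = d_o²(1−k²)/d_s² = (1−k²)/(1−k⁴)^(2/3) = 0.7690.
Mass saving = 1 − 0.7690 = 23.1 %.

23.1 %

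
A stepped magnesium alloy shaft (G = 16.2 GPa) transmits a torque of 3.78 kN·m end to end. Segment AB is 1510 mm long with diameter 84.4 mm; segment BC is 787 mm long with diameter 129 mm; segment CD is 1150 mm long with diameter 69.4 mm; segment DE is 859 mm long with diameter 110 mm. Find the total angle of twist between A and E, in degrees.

J_AB = π(0.0844)⁴/32 = 4.98×10^-6 m⁴; J_BC = π(0.129)⁴/32 = 2.72×10^-5 m⁴; J_CD = π(0.0694)⁴/32 = 2.28×10^-6 m⁴; J_DE = π(0.110)⁴/32 = 1.44×10^-5 m⁴.
θ = (T/G)·Σ L_i/J_i = (3780/16.2×10⁹)·(1.51/4.98×10^-6 + 0.787/2.72×10^-5 + 1.15/2.28×10^-6 + 0.859/1.44×10^-5) = 0.2093 rad.

12.0°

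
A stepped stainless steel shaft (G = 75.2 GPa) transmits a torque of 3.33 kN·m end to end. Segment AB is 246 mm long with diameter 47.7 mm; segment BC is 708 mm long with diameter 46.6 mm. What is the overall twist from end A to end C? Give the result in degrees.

J_AB = π(0.0477)⁴/32 = 5.08×10^-7 m⁴; J_BC = π(0.0466)⁴/32 = 4.63×10^-7 m⁴.
θ = (T/G)·Σ L_i/J_i = (3330/75.2×10⁹)·(0.246/5.08×10^-7 + 0.708/4.63×10^-7) = 0.08915 rad.

5.11°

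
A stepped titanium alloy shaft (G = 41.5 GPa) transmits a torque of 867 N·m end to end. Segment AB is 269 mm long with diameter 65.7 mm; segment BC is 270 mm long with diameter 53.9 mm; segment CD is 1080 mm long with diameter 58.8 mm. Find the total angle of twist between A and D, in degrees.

J_AB = π(0.0657)⁴/32 = 1.83×10^-6 m⁴; J_BC = π(0.0539)⁴/32 = 8.29×10^-7 m⁴; J_CD = π(0.0588)⁴/32 = 1.17×10^-6 m⁴.
θ = (T/G)·Σ L_i/J_i = (867.0/41.5×10⁹)·(0.269/1.83×10^-6 + 0.270/8.29×10^-7 + 1.08/1.17×10^-6) = 0.02911 rad.

1.67°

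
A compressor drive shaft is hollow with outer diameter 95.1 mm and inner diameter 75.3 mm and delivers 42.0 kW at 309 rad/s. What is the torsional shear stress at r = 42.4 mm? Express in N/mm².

1.18 N/mm²

ω = 309 rad/s, so T = P/ω = 42.0×10³ / 309.0 = 135.9 N·m.
J = π(d_o⁴ − d_i⁴)/32 = π(0.0951⁴ − 0.0753⁴)/32 = 4.874×10^-6 m⁴.
Shear stress varies linearly with radius: τ = T·r/J = 135.9 × 0.0424 / 4.874×10^-6 = 1.182×10^6 Pa.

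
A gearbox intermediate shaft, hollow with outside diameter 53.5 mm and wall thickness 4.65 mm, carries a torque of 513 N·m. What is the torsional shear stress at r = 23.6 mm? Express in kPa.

28200 kPa

J = π(d_o⁴ − d_i⁴)/32 = π(0.0535⁴ − 0.0442⁴)/32 = 4.296×10^-7 m⁴.
Shear stress varies linearly with radius: τ = T·r/J = 513.0 × 0.0236 / 4.296×10^-7 = 2.818×10^7 Pa.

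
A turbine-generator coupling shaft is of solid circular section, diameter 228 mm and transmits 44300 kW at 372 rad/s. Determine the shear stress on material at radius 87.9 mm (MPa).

39.5 MPa

ω = 372 rad/s, so T = P/ω = 44300×10³ / 372.0 = 119100 N·m.
J = πd⁴/32 = π(0.228)⁴/32 = 2.653×10^-4 m⁴.
Shear stress varies linearly with radius: τ = T·r/J = 119100 × 0.0879 / 2.653×10^-4 = 3.946×10^7 Pa.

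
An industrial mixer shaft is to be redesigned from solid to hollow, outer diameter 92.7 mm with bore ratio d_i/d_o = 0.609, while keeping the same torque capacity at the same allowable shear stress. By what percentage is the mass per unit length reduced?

30.6 %

Equal τ_max and T ⇒ the solid shaft needs d_s³ = d_o³(1−k⁴), so d_s = 92.7·(1−0.609⁴)^(1/3) = 88.24 mm.
Area ratio A_h/A_s = d_o²(1−k²)/d_s² = (1−k²)/(1−k⁴)^(2/3) = 0.6943.
Mass saving = 1 − 0.6943 = 30.6 %.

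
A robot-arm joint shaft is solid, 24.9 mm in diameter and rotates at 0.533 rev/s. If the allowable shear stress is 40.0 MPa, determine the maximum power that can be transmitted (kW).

0.406 kW

J = πd⁴/32 = π(0.0249)⁴/32 = 3.774×10^-8 m⁴.
T_max = τ_allow·J/r = 4.00×10^7 × 3.774×10^-8 / 0.0124 = 121.3 N·m.
ω = 2π·0.533 = 3.349 rad/s, so P_max = T_max·ω = 406.1 W.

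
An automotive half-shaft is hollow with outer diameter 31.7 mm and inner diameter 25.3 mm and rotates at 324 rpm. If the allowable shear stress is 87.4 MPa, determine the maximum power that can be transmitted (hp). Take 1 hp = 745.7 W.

J = π(d_o⁴ − d_i⁴)/32 = π(0.0317⁴ − 0.0253⁴)/32 = 5.891×10^-8 m⁴.
T_max = τ_allow·J/r = 8.74×10^7 × 5.891×10^-8 / 0.0158 = 324.9 N·m.
ω = 2π·324/60 = 33.93 rad/s, so P_max = T_max·ω = 1.102×10^4 W.

14.8 hp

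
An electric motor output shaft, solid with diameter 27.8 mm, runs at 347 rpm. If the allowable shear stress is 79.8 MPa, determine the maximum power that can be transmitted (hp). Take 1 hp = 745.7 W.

16.4 hp

J = πd⁴/32 = π(0.0278)⁴/32 = 5.864×10^-8 m⁴.
T_max = τ_allow·J/r = 7.98×10^7 × 5.864×10^-8 / 0.0139 = 336.6 N·m.
ω = 2π·347/60 = 36.34 rad/s, so P_max = T_max·ω = 1.223×10^4 W.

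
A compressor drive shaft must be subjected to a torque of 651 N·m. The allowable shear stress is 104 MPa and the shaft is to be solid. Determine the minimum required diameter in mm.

For a solid shaft τ_max = 16T/(πd³), so d = (16T/(π τ_allow))^(1/3) = (16·651.0/(π·1.04×10^8))^(1/3) = 0.03171 m.

31.7 mm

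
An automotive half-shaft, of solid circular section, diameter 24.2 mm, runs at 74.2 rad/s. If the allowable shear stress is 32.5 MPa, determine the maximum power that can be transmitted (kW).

J = πd⁴/32 = π(0.0242)⁴/32 = 3.367×10^-8 m⁴.
T_max = τ_allow·J/r = 3.25×10^7 × 3.367×10^-8 / 0.0121 = 90.44 N·m.
ω = 74.2 rad/s, so P_max = T_max·ω = 6711 W.

6.71 kW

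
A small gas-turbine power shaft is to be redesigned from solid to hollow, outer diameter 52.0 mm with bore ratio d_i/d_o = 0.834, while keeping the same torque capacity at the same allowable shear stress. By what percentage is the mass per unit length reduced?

Equal τ_max and T ⇒ the solid shaft needs d_s³ = d_o³(1−k⁴), so d_s = 52.0·(1−0.834⁴)^(1/3) = 41.71 mm.
Area ratio A_h/A_s = d_o²(1−k²)/d_s² = (1−k²)/(1−k⁴)^(2/3) = 0.4731.
Mass saving = 1 − 0.4731 = 52.7 %.

52.7 %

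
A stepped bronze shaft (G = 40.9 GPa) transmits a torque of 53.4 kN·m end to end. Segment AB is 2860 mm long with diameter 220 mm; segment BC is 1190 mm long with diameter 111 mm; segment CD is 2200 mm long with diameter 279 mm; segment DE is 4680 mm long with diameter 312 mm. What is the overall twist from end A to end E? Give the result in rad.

0.132 rad

J_AB = π(0.220)⁴/32 = 2.30×10^-4 m⁴; J_BC = π(0.111)⁴/32 = 1.49×10^-5 m⁴; J_CD = π(0.279)⁴/32 = 5.95×10^-4 m⁴; J_DE = π(0.312)⁴/32 = 9.30×10^-4 m⁴.
θ = (T/G)·Σ L_i/J_i = (53400/40.9×10⁹)·(2.86/2.30×10^-4 + 1.19/1.49×10^-5 + 2.20/5.95×10^-4 + 4.68/9.30×10^-4) = 0.1319 rad.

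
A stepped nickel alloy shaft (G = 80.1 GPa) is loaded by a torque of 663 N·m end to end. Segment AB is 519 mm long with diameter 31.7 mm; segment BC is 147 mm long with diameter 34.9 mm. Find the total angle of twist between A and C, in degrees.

J_AB = π(0.0317)⁴/32 = 9.91×10^-8 m⁴; J_BC = π(0.0349)⁴/32 = 1.46×10^-7 m⁴.
θ = (T/G)·Σ L_i/J_i = (663.0/80.1×10⁹)·(0.519/9.91×10^-8 + 0.147/1.46×10^-7) = 0.05169 rad.

2.96°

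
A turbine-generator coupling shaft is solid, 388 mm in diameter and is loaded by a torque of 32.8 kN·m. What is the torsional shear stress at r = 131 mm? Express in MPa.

1.93 MPa

J = πd⁴/32 = π(0.388)⁴/32 = 2.225×10^-3 m⁴.
Shear stress varies linearly with radius: τ = T·r/J = 32800 × 0.131 / 2.225×10^-3 = 1.931×10^6 Pa.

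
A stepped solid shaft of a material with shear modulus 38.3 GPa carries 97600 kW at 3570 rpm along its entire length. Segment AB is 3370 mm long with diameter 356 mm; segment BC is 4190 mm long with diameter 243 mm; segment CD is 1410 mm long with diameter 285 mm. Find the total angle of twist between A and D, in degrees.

ω = 2π·3570/60 = 373.8 rad/s, so T = P/ω = 97600×10³ / 373.8 = 261100 N·m.
J_AB = π(0.356)⁴/32 = 1.58×10^-3 m⁴; J_BC = π(0.243)⁴/32 = 3.42×10^-4 m⁴; J_CD = π(0.285)⁴/32 = 6.48×10^-4 m⁴.
θ = (T/G)·Σ L_i/J_i = (261100/38.3×10⁹)·(3.37/1.58×10^-3 + 4.19/3.42×10^-4 + 1.41/6.48×10^-4) = 0.1128 rad.

6.47°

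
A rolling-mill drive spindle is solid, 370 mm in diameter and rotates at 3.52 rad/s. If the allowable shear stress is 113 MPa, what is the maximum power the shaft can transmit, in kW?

J = πd⁴/32 = π(0.370)⁴/32 = 1.840×10^-3 m⁴.
T_max = τ_allow·J/r = 1.13×10^8 × 1.840×10^-3 / 0.185 = 1.124e6 N·m.
ω = 3.52 rad/s, so P_max = T_max·ω = 3.956×10^6 W.

3960 kW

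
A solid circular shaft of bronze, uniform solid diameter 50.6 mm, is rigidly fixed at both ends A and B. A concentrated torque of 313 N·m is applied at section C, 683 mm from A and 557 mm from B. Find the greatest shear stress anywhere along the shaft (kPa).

6780 kPa

With uniform GJ and both ends fixed, compatibility θ_AC = θ_CB gives T_A·a = T_B·b, together with T_A + T_B = T₀.
T_A = T₀·b/(a+b) = 313.0·557/1240 = 140.6 N·m; T_B = 172.4 N·m.
τ in each portion: τ_AC = 5.53×10^6 Pa, τ_CB = 6.78×10^6 Pa; maximum is in CB.
τ_max = T_CB·r/J = 172.4·0.0253/6.44×10^-7 = 6.777×10^6 Pa.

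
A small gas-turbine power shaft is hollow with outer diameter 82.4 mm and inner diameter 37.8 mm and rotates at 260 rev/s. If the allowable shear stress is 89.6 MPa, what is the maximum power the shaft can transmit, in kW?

15400 kW

J = π(d_o⁴ − d_i⁴)/32 = π(0.0824⁴ − 0.0378⁴)/32 = 4.326×10^-6 m⁴.
T_max = τ_allow·J/r = 8.96×10^7 × 4.326×10^-6 / 0.0412 = 9407 N·m.
ω = 2π·260 = 1634 rad/s, so P_max = T_max·ω = 1.537×10^7 W.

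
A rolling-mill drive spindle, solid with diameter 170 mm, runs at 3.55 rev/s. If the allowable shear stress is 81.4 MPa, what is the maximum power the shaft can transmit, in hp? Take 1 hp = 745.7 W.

J = πd⁴/32 = π(0.170)⁴/32 = 8.200×10^-5 m⁴.
T_max = τ_allow·J/r = 8.14×10^7 × 8.200×10^-5 / 0.0850 = 78520 N·m.
ω = 2π·3.55 = 22.31 rad/s, so P_max = T_max·ω = 1.751×10^6 W.

2350 hp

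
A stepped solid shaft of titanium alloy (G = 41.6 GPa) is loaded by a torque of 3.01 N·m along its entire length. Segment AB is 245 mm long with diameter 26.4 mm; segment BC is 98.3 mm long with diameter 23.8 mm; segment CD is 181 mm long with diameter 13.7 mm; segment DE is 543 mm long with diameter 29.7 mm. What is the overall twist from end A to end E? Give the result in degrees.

J_AB = π(0.0264)⁴/32 = 4.77×10^-8 m⁴; J_BC = π(0.0238)⁴/32 = 3.15×10^-8 m⁴; J_CD = π(0.0137)⁴/32 = 3.46×10^-9 m⁴; J_DE = π(0.0297)⁴/32 = 7.64×10^-8 m⁴.
θ = (T/G)·Σ L_i/J_i = (3.010/41.6×10⁹)·(0.245/4.77×10^-8 + 0.0983/3.15×10^-8 + 0.181/3.46×10^-9 + 0.543/7.64×10^-8) = 4.899×10^-3 rad.

0.281°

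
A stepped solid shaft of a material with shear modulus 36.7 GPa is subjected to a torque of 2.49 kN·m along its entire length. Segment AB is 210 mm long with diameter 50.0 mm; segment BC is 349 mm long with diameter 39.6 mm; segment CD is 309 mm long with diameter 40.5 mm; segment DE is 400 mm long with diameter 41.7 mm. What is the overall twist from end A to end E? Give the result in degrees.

16.7°

J_AB = π(0.0500)⁴/32 = 6.14×10^-7 m⁴; J_BC = π(0.0396)⁴/32 = 2.41×10^-7 m⁴; J_CD = π(0.0405)⁴/32 = 2.64×10^-7 m⁴; J_DE = π(0.0417)⁴/32 = 2.97×10^-7 m⁴.
θ = (T/G)·Σ L_i/J_i = (2490/36.7×10⁹)·(0.210/6.14×10^-7 + 0.349/2.41×10^-7 + 0.309/2.64×10^-7 + 0.400/2.97×10^-7) = 0.2921 rad.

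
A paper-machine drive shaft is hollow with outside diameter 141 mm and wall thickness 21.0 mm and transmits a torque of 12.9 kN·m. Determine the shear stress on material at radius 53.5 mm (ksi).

3.41 ksi

J = π(d_o⁴ − d_i⁴)/32 = π(0.141⁴ − 0.0990⁴)/32 = 2.937×10^-5 m⁴.
Shear stress varies linearly with radius: τ = T·r/J = 12900 × 0.0535 / 2.937×10^-5 = 2.350×10^7 Pa.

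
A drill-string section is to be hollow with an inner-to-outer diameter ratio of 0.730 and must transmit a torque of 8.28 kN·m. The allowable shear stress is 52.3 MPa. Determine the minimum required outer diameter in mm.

For a hollow shaft with d_i/d_o = 0.730: τ_max = 16T/(π d_o³ (1−k⁴)), so d_o = [16T/(π τ_allow (1−k⁴))]^(1/3) = [16·8280/(π·5.23×10^7·0.7160)]^(1/3) = 0.1040 m.

104 mm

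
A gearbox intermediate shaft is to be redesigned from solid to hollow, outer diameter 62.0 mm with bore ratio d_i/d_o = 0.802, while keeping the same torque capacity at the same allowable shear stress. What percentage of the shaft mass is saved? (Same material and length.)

Equal τ_max and T ⇒ the solid shaft needs d_s³ = d_o³(1−k⁴), so d_s = 62.0·(1−0.802⁴)^(1/3) = 51.89 mm.
Area ratio A_h/A_s = d_o²(1−k²)/d_s² = (1−k²)/(1−k⁴)^(2/3) = 0.5093.
Mass saving = 1 − 0.5093 = 49.1 %.

49.1 %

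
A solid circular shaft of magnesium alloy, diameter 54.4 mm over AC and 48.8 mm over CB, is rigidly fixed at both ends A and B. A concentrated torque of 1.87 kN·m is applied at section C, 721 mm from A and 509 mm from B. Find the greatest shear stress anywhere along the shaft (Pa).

3.92e7 Pa

Compatibility: T_A·a/J_AC = T_B·b/J_CB with T_A + T_B = T₀.
J_AC = 8.60×10^-7 m⁴, J_CB = 5.57×10^-7 m⁴, so T_A = T₀·(J_AC/a)/((J_AC/a)+(J_CB/b)) = 975.3 N·m, T_B = 894.7 N·m.
τ in each portion: τ_AC = 3.09×10^7 Pa, τ_CB = 3.92×10^7 Pa; maximum is in CB.
τ_max = T_CB·r/J = 894.7·0.0244/5.57×10^-7 = 3.921×10^7 Pa.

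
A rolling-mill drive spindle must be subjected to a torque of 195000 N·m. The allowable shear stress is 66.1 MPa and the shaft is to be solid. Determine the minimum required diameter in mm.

For a solid shaft τ_max = 16T/(πd³), so d = (16T/(π τ_allow))^(1/3) = (16·195000/(π·6.61×10^7))^(1/3) = 0.2468 m.

247 mm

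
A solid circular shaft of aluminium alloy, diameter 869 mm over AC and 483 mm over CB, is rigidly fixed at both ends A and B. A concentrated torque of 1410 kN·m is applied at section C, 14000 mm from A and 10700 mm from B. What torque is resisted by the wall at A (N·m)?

1.25e6 N·m

Compatibility: T_A·a/J_AC = T_B·b/J_CB with T_A + T_B = T₀.
J_AC = 0.0560 m⁴, J_CB = 5.34×10^-3 m⁴, so T_A = T₀·(J_AC/a)/((J_AC/a)+(J_CB/b)) = 1.253e6 N·m, T_B = 156500 N·m.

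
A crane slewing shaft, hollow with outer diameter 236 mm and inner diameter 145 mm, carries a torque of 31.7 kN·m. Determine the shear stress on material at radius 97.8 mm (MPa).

J = π(d_o⁴ − d_i⁴)/32 = π(0.236⁴ − 0.145⁴)/32 = 2.611×10^-4 m⁴.
Shear stress varies linearly with radius: τ = T·r/J = 31700 × 0.0978 / 2.611×10^-4 = 1.187×10^7 Pa.

11.9 MPa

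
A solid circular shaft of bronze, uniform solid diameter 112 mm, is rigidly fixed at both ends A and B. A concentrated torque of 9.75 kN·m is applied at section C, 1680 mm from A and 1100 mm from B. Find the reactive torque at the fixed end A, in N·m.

3860 N·m

With uniform GJ and both ends fixed, compatibility θ_AC = θ_CB gives T_A·a = T_B·b, together with T_A + T_B = T₀.
T_A = T₀·b/(a+b) = 9750·1100/2780 = 3858 N·m; T_B = 5892 N·m.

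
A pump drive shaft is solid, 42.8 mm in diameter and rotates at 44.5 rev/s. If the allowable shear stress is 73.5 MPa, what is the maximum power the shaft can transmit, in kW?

316 kW

J = πd⁴/32 = π(0.0428)⁴/32 = 3.294×10^-7 m⁴.
T_max = τ_allow·J/r = 7.35×10^7 × 3.294×10^-7 / 0.0214 = 1131 N·m.
ω = 2π·44.5 = 279.6 rad/s, so P_max = T_max·ω = 3.164×10^5 W.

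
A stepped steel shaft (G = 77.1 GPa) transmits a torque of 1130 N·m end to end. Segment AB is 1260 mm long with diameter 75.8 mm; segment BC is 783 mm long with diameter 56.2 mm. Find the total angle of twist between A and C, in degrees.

0.998°

J_AB = π(0.0758)⁴/32 = 3.24×10^-6 m⁴; J_BC = π(0.0562)⁴/32 = 9.79×10^-7 m⁴.
θ = (T/G)·Σ L_i/J_i = (1130/77.1×10⁹)·(1.26/3.24×10^-6 + 0.783/9.79×10^-7) = 0.01742 rad.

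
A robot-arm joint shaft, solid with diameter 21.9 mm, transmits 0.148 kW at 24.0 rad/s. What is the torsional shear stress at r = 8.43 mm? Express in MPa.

2.30 MPa

ω = 24.0 rad/s, so T = P/ω = 0.148×10³ / 24.00 = 6.167 N·m.
J = πd⁴/32 = π(0.0219)⁴/32 = 2.258×10^-8 m⁴.
Shear stress varies linearly with radius: τ = T·r/J = 6.167 × 0.00843 / 2.258×10^-8 = 2.302×10^6 Pa.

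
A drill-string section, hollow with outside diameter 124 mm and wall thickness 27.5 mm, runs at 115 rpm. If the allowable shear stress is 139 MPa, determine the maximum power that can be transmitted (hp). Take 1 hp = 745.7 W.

760 hp

J = π(d_o⁴ − d_i⁴)/32 = π(0.124⁴ − 0.0690⁴)/32 = 2.099×10^-5 m⁴.
T_max = τ_allow·J/r = 1.39×10^8 × 2.099×10^-5 / 0.0620 = 47050 N·m.
ω = 2π·115/60 = 12.04 rad/s, so P_max = T_max·ω = 5.666×10^5 W.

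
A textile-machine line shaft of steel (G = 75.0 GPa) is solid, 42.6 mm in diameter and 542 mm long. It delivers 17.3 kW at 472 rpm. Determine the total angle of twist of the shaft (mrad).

7.82 mrad

ω = 2π·472/60 = 49.43 rad/s, so T = P/ω = 17.3×10³ / 49.43 = 350.0 N·m.
J = πd⁴/32 = π(0.0426)⁴/32 = 3.233×10^-7 m⁴.
θ = T·L/(G·J) = 350.0 × 0.542 / (75.0×10⁹ × 3.233×10^-7) = 7.823×10^-3 rad.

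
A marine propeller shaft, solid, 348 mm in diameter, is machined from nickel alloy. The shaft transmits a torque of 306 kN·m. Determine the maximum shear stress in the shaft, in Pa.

J = πd⁴/32 = π(0.348)⁴/32 = 1.440×10^-3 m⁴.
τ_max = T·r/J = 306000 × 0.174 / 1.440×10^-3 = 3.698×10^7 Pa.

3.70e7 Pa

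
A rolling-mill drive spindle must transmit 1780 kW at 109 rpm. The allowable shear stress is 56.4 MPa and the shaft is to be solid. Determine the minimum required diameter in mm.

241 mm

ω = 2π·109/60 = 11.41 rad/s, so T = P/ω = 1780×10³ / 11.41 = 155900 N·m.
For a solid shaft τ_max = 16T/(πd³), so d = (16T/(π τ_allow))^(1/3) = (16·155900/(π·5.64×10^7))^(1/3) = 0.2415 m.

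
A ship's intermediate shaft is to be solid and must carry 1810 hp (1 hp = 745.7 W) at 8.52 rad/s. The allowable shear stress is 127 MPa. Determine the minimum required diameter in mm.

185 mm

ω = 8.52 rad/s, so T = P/ω = 1810×745.7 / 8.520 = 158400 N·m.
For a solid shaft τ_max = 16T/(πd³), so d = (16T/(π τ_allow))^(1/3) = (16·158400/(π·1.27×10^8))^(1/3) = 0.1852 m.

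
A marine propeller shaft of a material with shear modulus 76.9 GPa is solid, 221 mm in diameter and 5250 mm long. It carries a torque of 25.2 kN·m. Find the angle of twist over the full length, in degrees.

J = πd⁴/32 = π(0.221)⁴/32 = 2.342×10^-4 m⁴.
θ = T·L/(G·J) = 25200 × 5.25 / (76.9×10⁹ × 2.342×10^-4) = 7.346×10^-3 rad.

0.421°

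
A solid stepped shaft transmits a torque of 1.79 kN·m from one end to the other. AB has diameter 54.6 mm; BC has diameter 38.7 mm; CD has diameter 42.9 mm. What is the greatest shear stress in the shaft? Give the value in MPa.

157 MPa

Under the same torque, τ_max = 16T/(πd³) is largest where d is smallest — segment BC (d = 38.7 mm).
τ_max = 16·1790/(π·(0.0387)³) = 1.573×10^8 Pa.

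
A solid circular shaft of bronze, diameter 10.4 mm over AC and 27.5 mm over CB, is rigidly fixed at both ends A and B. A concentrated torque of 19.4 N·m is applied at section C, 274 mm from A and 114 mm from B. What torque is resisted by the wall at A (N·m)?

0.164 N·m

Compatibility: T_A·a/J_AC = T_B·b/J_CB with T_A + T_B = T₀.
J_AC = 1.15×10^-9 m⁴, J_CB = 5.61×10^-8 m⁴, so T_A = T₀·(J_AC/a)/((J_AC/a)+(J_CB/b)) = 0.1637 N·m, T_B = 19.24 N·m.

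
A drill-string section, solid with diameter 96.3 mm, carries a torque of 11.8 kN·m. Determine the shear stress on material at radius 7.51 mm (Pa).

1.05e7 Pa

J = πd⁴/32 = π(0.0963)⁴/32 = 8.443×10^-6 m⁴.
Shear stress varies linearly with radius: τ = T·r/J = 11800 × 0.00751 / 8.443×10^-6 = 1.050×10^7 Pa.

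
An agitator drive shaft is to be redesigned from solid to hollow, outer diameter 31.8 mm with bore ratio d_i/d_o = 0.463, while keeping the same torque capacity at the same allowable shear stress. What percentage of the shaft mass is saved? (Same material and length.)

Equal τ_max and T ⇒ the solid shaft needs d_s³ = d_o³(1−k⁴), so d_s = 31.8·(1−0.463⁴)^(1/3) = 31.31 mm.
Area ratio A_h/A_s = d_o²(1−k²)/d_s² = (1−k²)/(1−k⁴)^(2/3) = 0.8107.
Mass saving = 1 − 0.8107 = 18.9 %.

18.9 %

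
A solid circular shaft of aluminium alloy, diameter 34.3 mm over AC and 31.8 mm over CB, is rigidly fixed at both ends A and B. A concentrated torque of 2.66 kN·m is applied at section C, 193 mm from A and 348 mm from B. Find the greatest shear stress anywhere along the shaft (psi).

34500 psi

Compatibility: T_A·a/J_AC = T_B·b/J_CB with T_A + T_B = T₀.
J_AC = 1.36×10^-7 m⁴, J_CB = 1.00×10^-7 m⁴, so T_A = T₀·(J_AC/a)/((J_AC/a)+(J_CB/b)) = 1887 N·m, T_B = 773.1 N·m.
τ in each portion: τ_AC = 2.38×10^8 Pa, τ_CB = 1.22×10^8 Pa; maximum is in AC.
τ_max = T_AC·r/J = 1887·0.0171/1.36×10^-7 = 2.381×10^8 Pa.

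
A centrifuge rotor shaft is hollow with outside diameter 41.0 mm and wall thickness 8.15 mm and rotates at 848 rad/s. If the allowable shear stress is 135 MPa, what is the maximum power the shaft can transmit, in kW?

J = π(d_o⁴ − d_i⁴)/32 = π(0.0410⁴ − 0.0247⁴)/32 = 2.409×10^-7 m⁴.
T_max = τ_allow·J/r = 1.35×10^8 × 2.409×10^-7 / 0.0205 = 1586 N·m.
ω = 848 rad/s, so P_max = T_max·ω = 1.345×10^6 W.

1350 kW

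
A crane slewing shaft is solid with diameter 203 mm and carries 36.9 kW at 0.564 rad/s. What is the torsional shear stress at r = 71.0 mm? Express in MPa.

ω = 0.564 rad/s, so T = P/ω = 36.9×10³ / 0.5640 = 65430 N·m.
J = πd⁴/32 = π(0.203)⁴/32 = 1.667×10^-4 m⁴.
Shear stress varies linearly with radius: τ = T·r/J = 65430 × 0.0710 / 1.667×10^-4 = 2.786×10^7 Pa.

27.9 MPa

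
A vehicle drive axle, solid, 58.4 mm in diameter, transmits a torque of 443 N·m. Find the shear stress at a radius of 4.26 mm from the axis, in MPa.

1.65 MPa

J = πd⁴/32 = π(0.0584)⁴/32 = 1.142×10^-6 m⁴.
Shear stress varies linearly with radius: τ = T·r/J = 443.0 × 0.00426 / 1.142×10^-6 = 1.653×10^6 Pa.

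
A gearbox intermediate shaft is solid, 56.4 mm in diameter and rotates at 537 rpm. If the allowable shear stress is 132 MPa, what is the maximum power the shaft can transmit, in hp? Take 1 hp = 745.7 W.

351 hp

J = πd⁴/32 = π(0.0564)⁴/32 = 9.934×10^-7 m⁴.
T_max = τ_allow·J/r = 1.32×10^8 × 9.934×10^-7 / 0.0282 = 4650 N·m.
ω = 2π·537/60 = 56.23 rad/s, so P_max = T_max·ω = 2.615×10^5 W.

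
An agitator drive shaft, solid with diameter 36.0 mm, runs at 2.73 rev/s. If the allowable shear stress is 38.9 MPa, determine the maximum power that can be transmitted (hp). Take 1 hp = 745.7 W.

J = πd⁴/32 = π(0.0360)⁴/32 = 1.649×10^-7 m⁴.
T_max = τ_allow·J/r = 3.89×10^7 × 1.649×10^-7 / 0.0180 = 356.4 N·m.
ω = 2π·2.73 = 17.15 rad/s, so P_max = T_max·ω = 6113 W.

8.20 hp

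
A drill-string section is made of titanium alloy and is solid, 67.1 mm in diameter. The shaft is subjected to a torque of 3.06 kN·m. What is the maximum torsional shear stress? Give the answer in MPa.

J = πd⁴/32 = π(0.0671)⁴/32 = 1.990×10^-6 m⁴.
τ_max = T·r/J = 3060 × 0.0335 / 1.990×10^-6 = 5.159×10^7 Pa.

51.6 MPa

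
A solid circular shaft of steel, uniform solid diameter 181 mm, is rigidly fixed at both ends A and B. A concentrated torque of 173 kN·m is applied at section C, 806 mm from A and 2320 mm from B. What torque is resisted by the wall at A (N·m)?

128000 N·m

With uniform GJ and both ends fixed, compatibility θ_AC = θ_CB gives T_A·a = T_B·b, together with T_A + T_B = T₀.
T_A = T₀·b/(a+b) = 173000·2320/3126 = 128400 N·m; T_B = 44610 N·m.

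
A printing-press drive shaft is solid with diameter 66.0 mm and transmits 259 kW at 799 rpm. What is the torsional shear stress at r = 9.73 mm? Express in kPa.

ω = 2π·799/60 = 83.67 rad/s, so T = P/ω = 259×10³ / 83.67 = 3095 N·m.
J = πd⁴/32 = π(0.0660)⁴/32 = 1.863×10^-6 m⁴.
Shear stress varies linearly with radius: τ = T·r/J = 3095 × 0.00973 / 1.863×10^-6 = 1.617×10^7 Pa.

16200 kPa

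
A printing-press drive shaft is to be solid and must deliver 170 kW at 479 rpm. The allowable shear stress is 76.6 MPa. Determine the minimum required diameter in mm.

ω = 2π·479/60 = 50.16 rad/s, so T = P/ω = 170×10³ / 50.16 = 3389 N·m.
For a solid shaft τ_max = 16T/(πd³), so d = (16T/(π τ_allow))^(1/3) = (16·3389/(π·7.66×10^7))^(1/3) = 0.06085 m.

60.9 mm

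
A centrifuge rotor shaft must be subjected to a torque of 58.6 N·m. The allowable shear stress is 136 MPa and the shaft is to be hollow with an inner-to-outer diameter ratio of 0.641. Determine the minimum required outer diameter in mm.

For a hollow shaft with d_i/d_o = 0.641: τ_max = 16T/(π d_o³ (1−k⁴)), so d_o = [16T/(π τ_allow (1−k⁴))]^(1/3) = [16·58.60/(π·1.36×10^8·0.8312)]^(1/3) = 0.01382 m.

13.8 mm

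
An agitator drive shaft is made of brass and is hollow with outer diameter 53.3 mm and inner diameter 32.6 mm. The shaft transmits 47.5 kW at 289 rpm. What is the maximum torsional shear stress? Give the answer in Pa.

6.14e7 Pa

ω = 2π·289/60 = 30.26 rad/s, so T = P/ω = 47.5×10³ / 30.26 = 1570 N·m.
J = π(d_o⁴ − d_i⁴)/32 = π(0.0533⁴ − 0.0326⁴)/32 = 6.815×10^-7 m⁴.
τ_max = T·r/J = 1570 × 0.0267 / 6.815×10^-7 = 6.138×10^7 Pa.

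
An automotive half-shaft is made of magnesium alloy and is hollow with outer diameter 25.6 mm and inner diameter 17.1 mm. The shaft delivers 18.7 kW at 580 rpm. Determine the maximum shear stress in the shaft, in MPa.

117 MPa

ω = 2π·580/60 = 60.74 rad/s, so T = P/ω = 18.7×10³ / 60.74 = 307.9 N·m.
J = π(d_o⁴ − d_i⁴)/32 = π(0.0256⁴ − 0.0171⁴)/32 = 3.377×10^-8 m⁴.
τ_max = T·r/J = 307.9 × 0.0128 / 3.377×10^-8 = 1.167×10^8 Pa.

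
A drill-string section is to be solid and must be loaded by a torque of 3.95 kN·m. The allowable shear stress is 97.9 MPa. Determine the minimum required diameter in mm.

For a solid shaft τ_max = 16T/(πd³), so d = (16T/(π τ_allow))^(1/3) = (16·3950/(π·9.79×10^7))^(1/3) = 0.05901 m.

59.0 mm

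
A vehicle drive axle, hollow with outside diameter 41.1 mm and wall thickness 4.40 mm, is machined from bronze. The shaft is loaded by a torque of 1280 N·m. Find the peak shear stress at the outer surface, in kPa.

152000 kPa

J = π(d_o⁴ − d_i⁴)/32 = π(0.0411⁴ − 0.0323⁴)/32 = 1.733×10^-7 m⁴.
τ_max = T·r/J = 1280 × 0.0206 / 1.733×10^-7 = 1.518×10^8 Pa.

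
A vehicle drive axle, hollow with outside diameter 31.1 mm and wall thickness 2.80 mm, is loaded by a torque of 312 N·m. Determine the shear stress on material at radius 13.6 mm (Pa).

8.43e7 Pa

J = π(d_o⁴ − d_i⁴)/32 = π(0.0311⁴ − 0.0255⁴)/32 = 5.033×10^-8 m⁴.
Shear stress varies linearly with radius: τ = T·r/J = 312.0 × 0.0136 / 5.033×10^-8 = 8.431×10^7 Pa.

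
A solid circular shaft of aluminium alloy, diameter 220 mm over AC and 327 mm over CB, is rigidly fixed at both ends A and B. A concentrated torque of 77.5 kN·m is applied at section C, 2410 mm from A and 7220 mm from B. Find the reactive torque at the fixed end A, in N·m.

Compatibility: T_A·a/J_AC = T_B·b/J_CB with T_A + T_B = T₀.
J_AC = 2.30×10^-4 m⁴, J_CB = 1.12×10^-3 m⁴, so T_A = T₀·(J_AC/a)/((J_AC/a)+(J_CB/b)) = 29480 N·m, T_B = 48020 N·m.

29500 N·m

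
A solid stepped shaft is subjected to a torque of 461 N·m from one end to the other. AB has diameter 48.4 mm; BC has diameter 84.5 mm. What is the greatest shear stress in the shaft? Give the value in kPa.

Under the same torque, τ_max = 16T/(πd³) is largest where d is smallest — segment AB (d = 48.4 mm).
τ_max = 16·461.0/(π·(0.0484)³) = 2.071×10^7 Pa.

20700 kPa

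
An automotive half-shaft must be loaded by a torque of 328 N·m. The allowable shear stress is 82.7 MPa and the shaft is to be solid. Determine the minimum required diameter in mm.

For a solid shaft τ_max = 16T/(πd³), so d = (16T/(π τ_allow))^(1/3) = (16·328.0/(π·8.27×10^7))^(1/3) = 0.02723 m.

27.2 mm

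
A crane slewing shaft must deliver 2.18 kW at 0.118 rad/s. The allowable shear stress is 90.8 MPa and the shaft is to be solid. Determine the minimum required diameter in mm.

ω = 0.118 rad/s, so T = P/ω = 2.18×10³ / 0.1180 = 18470 N·m.
For a solid shaft τ_max = 16T/(πd³), so d = (16T/(π τ_allow))^(1/3) = (16·18470/(π·9.08×10^7))^(1/3) = 0.1012 m.

101 mm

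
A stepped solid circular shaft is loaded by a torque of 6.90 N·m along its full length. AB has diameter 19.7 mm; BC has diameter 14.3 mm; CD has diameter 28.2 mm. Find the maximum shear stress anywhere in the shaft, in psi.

Under the same torque, τ_max = 16T/(πd³) is largest where d is smallest — segment BC (d = 14.3 mm).
τ_max = 16·6.900/(π·(0.0143)³) = 1.202×10^7 Pa.

1740 psi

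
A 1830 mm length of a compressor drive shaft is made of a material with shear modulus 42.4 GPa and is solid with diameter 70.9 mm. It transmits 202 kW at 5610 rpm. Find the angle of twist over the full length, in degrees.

0.343°

ω = 2π·5610/60 = 587.5 rad/s, so T = P/ω = 202×10³ / 587.5 = 343.8 N·m.
J = πd⁴/32 = π(0.0709)⁴/32 = 2.481×10^-6 m⁴.
θ = T·L/(G·J) = 343.8 × 1.83 / (42.4×10⁹ × 2.481×10^-6) = 5.982×10^-3 rad.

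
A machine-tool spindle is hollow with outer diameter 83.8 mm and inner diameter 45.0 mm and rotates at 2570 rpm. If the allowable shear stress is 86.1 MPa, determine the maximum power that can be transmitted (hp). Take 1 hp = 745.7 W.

3290 hp

J = π(d_o⁴ − d_i⁴)/32 = π(0.0838⁴ − 0.0450⁴)/32 = 4.439×10^-6 m⁴.
T_max = τ_allow·J/r = 8.61×10^7 × 4.439×10^-6 / 0.0419 = 9121 N·m.
ω = 2π·2570/60 = 269.1 rad/s, so P_max = T_max·ω = 2.455×10^6 W.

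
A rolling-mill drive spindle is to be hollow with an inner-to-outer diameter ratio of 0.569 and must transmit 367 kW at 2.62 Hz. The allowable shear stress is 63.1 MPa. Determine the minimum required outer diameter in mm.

ω = 2π·2.62 = 16.46 rad/s, so T = P/ω = 367×10³ / 16.46 = 22290 N·m.
For a hollow shaft with d_i/d_o = 0.569: τ_max = 16T/(π d_o³ (1−k⁴)), so d_o = [16T/(π τ_allow (1−k⁴))]^(1/3) = [16·22290/(π·6.31×10^7·0.8952)]^(1/3) = 0.1262 m.

126 mm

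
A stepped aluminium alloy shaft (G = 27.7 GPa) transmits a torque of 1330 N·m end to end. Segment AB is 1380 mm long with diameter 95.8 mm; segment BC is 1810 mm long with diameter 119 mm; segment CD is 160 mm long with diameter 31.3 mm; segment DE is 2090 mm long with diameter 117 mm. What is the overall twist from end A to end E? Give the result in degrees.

J_AB = π(0.0958)⁴/32 = 8.27×10^-6 m⁴; J_BC = π(0.119)⁴/32 = 1.97×10^-5 m⁴; J_CD = π(0.0313)⁴/32 = 9.42×10^-8 m⁴; J_DE = π(0.117)⁴/32 = 1.84×10^-5 m⁴.
θ = (T/G)·Σ L_i/J_i = (1330/27.7×10⁹)·(1.38/8.27×10^-6 + 1.81/1.97×10^-5 + 0.160/9.42×10^-8 + 2.09/1.84×10^-5) = 0.09941 rad.

5.70°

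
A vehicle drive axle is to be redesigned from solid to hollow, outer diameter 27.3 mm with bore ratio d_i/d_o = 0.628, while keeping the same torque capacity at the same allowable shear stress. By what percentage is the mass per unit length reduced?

32.2 %

Equal τ_max and T ⇒ the solid shaft needs d_s³ = d_o³(1−k⁴), so d_s = 27.3·(1−0.628⁴)^(1/3) = 25.80 mm.
Area ratio A_h/A_s = d_o²(1−k²)/d_s² = (1−k²)/(1−k⁴)^(2/3) = 0.6779.
Mass saving = 1 − 0.6779 = 32.2 %.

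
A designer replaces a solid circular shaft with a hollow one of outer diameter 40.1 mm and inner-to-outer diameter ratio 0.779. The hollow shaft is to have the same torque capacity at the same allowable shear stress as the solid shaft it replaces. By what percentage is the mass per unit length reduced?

Equal τ_max and T ⇒ the solid shaft needs d_s³ = d_o³(1−k⁴), so d_s = 40.1·(1−0.779⁴)^(1/3) = 34.41 mm.
Area ratio A_h/A_s = d_o²(1−k²)/d_s² = (1−k²)/(1−k⁴)^(2/3) = 0.5340.
Mass saving = 1 − 0.5340 = 46.6 %.

46.6 %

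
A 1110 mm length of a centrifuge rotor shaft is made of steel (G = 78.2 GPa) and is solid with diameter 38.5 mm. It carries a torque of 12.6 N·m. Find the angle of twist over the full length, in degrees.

J = πd⁴/32 = π(0.0385)⁴/32 = 2.157×10^-7 m⁴.
θ = T·L/(G·J) = 12.60 × 1.11 / (78.2×10⁹ × 2.157×10^-7) = 8.292×10^-4 rad.

0.0475°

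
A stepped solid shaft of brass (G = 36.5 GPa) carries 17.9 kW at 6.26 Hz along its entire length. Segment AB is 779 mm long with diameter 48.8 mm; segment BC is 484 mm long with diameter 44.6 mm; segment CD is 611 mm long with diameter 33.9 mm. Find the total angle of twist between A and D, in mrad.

ω = 2π·6.26 = 39.33 rad/s, so T = P/ω = 17.9×10³ / 39.33 = 455.1 N·m.
J_AB = π(0.0488)⁴/32 = 5.57×10^-7 m⁴; J_BC = π(0.0446)⁴/32 = 3.88×10^-7 m⁴; J_CD = π(0.0339)⁴/32 = 1.30×10^-7 m⁴.
θ = (T/G)·Σ L_i/J_i = (455.1/36.5×10⁹)·(0.779/5.57×10^-7 + 0.484/3.88×10^-7 + 0.611/1.30×10^-7) = 0.09174 rad.

91.7 mrad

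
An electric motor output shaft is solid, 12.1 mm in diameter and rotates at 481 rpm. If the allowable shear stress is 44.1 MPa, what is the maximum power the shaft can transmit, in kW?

0.773 kW

J = πd⁴/32 = π(0.0121)⁴/32 = 2.104×10^-9 m⁴.
T_max = τ_allow·J/r = 4.41×10^7 × 2.104×10^-9 / 0.00605 = 15.34 N·m.
ω = 2π·481/60 = 50.37 rad/s, so P_max = T_max·ω = 772.7 W.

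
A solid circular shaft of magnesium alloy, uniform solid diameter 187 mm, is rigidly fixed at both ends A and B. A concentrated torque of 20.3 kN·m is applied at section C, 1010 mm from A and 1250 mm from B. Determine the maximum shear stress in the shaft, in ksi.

With uniform GJ and both ends fixed, compatibility θ_AC = θ_CB gives T_A·a = T_B·b, together with T_A + T_B = T₀.
T_A = T₀·b/(a+b) = 20300·1250/2260 = 11230 N·m; T_B = 9072 N·m.
τ in each portion: τ_AC = 8.74×10^6 Pa, τ_CB = 7.07×10^6 Pa; maximum is in AC.
τ_max = T_AC·r/J = 11230·0.0935/1.20×10^-4 = 8.745×10^6 Pa.

1.27 ksi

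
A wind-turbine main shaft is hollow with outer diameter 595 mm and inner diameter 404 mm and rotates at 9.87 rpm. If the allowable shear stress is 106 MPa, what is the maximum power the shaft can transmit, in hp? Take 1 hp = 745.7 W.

4790 hp

J = π(d_o⁴ − d_i⁴)/32 = π(0.595⁴ − 0.404⁴)/32 = 9.689×10^-3 m⁴.
T_max = τ_allow·J/r = 1.06×10^8 × 9.689×10^-3 / 0.297 = 3.452e6 N·m.
ω = 2π·9.87/60 = 1.034 rad/s, so P_max = T_max·ω = 3.568×10^6 W.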